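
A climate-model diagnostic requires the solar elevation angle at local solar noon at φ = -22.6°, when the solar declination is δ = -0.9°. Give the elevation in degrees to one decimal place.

68.3°

At local noon the hour angle is zero, so the zenith angle equals |φ − δ| = |-22.6° − (-0.900°)| = 21.700°.
Elevation = 90° − 21.700° = 68.3°.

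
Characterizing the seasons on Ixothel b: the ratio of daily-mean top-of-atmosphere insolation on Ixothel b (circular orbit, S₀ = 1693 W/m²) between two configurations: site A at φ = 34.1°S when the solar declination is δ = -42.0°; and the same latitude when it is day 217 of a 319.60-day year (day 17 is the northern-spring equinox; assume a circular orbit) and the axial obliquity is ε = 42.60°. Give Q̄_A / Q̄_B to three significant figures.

Q̄_A / Q̄_B ≈ 1.10

— Configuration A (φ=-34.1°):
cos H₀ = −tan(-34.1°) tan(-42.000°) = -0.6096, H₀ = 2.2264 rad.
Bracket: H₀ sin φ sin δ + cos φ cos δ sin H₀ = 2.2264×-0.56064×-0.66913 + 0.82806×0.74314×0.79269 = 0.835214 + 0.487793 = 1.323007.
Q̄ = (S₀/π) × [bracket] = (1693/π) × 1.323007 = 712.97 W/m².
— Configuration B (φ=-34.1°):
Solar longitude: λ_s = 360° × (217 − 17)/319.60 = 225.282°.
sin δ = sin 42.60° × sin 225.282° = -0.48097, so δ = -28.749°.
cos H₀ = −tan(-34.1°) tan(-28.749°) = -0.3714, H₀ = 1.9513 rad.
Bracket: H₀ sin φ sin δ + cos φ cos δ sin H₀ = 1.9513×-0.56064×-0.48097 + 0.82806×0.87674×0.92846 = 0.526170 + 0.674056 = 1.200226.
Q̄ = (S₀/π) × [bracket] = (1693/π) × 1.200226 = 646.80 W/m².
Ratio Q̄_A / Q̄_B = 712.97 / 646.80 = 1.102.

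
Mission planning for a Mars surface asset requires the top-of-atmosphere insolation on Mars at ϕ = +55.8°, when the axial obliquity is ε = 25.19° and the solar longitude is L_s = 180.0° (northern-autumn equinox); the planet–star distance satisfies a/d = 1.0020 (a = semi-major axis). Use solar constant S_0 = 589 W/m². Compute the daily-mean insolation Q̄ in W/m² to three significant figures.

Solar declination: sin δ = sin ε · sin L_s = sin 25.19° × sin 180.0° = 0.00000, so δ = +0.000°.
cos h₀ = −tan(+55.8°) tan(+0.000°) = -0.0000, h₀ = 1.5708 rad.
Bracket: h₀ sin ϕ sin δ + cos ϕ cos δ sin h₀ = 1.5708×0.82708×0.00000 + 0.56208×1.00000×1.00000 = 0.000000 + 0.562080 = 0.562080.
Inverse-square distance factor (a/d)² = 1.0020² = 1.004004.
Q̄ = (S_0/π) × 1.004004 × [bracket] = (589/π) × 1.004004 × 0.562080 = 105.8 W/m².

Q̄ ≈ 106 W/m²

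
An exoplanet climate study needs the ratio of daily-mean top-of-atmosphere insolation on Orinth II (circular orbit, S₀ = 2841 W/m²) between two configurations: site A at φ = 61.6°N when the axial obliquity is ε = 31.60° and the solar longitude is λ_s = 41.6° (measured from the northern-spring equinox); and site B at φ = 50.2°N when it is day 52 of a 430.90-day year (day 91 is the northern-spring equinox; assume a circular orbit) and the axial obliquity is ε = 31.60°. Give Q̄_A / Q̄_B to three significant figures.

Q̄_A / Q̄_B ≈ 3.32

— Configuration A (φ=+61.6°):
Solar declination: sin δ = sin ε · sin λ_s = sin 31.60° × sin 41.6° = 0.34789, so δ = +20.358°.
cos H₀ = −tan(+61.6°) tan(+20.358°) = -0.6863, H₀ = 2.3271 rad.
Bracket: H₀ sin φ sin δ + cos φ cos δ sin H₀ = 2.3271×0.87965×0.34789 + 0.47562×0.93754×0.72734 = 0.712142 + 0.324330 = 1.036472.
Q̄ = (S₀/π) × [bracket] = (2841/π) × 1.036472 = 937.30 W/m².
— Configuration B (φ=+50.2°):
Solar longitude: λ_s = 360° × (52 − 91)/430.90 = -32.583°, i.e. -32.583° + 360° = 327.417°.
sin δ = sin 31.60° × sin 327.417° = -0.28218, so δ = -16.390°.
cos H₀ = −tan(+50.2°) tan(-16.390°) = 0.3530, H₀ = 1.2100 rad.
Bracket: H₀ sin φ sin δ + cos φ cos δ sin H₀ = 1.2100×0.76828×-0.28218 + 0.64011×0.95936×0.93561 = -0.262320 + 0.574554 = 0.312234.
Q̄ = (S₀/π) × [bracket] = (2841/π) × 0.312234 = 282.36 W/m².
Ratio Q̄_A / Q̄_B = 937.30 / 282.36 = 3.320.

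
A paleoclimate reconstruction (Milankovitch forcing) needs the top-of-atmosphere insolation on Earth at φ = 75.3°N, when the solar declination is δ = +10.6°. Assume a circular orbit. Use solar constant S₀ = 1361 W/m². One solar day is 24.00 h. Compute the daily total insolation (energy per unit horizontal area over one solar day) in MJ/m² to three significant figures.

22.3 MJ/m²

cos H₀ = −tan(+75.3°) tan(+10.600°) = -0.7134, H₀ = 2.3651 rad.
Bracket: H₀ sin φ sin δ + cos φ cos δ sin H₀ = 2.3651×0.96727×0.18395 + 0.25376×0.98294×0.70080 = 0.420821 + 0.174801 = 0.595622.
Q̄ = (S₀/π) × [bracket] = (1361/π) × 0.595622 = 258.04 W/m².
Daily total = Q̄ × 24.00 h × 3600 s/h = 258.04 × 24.00 × 3600 / 10⁶ = 22.29 MJ/m².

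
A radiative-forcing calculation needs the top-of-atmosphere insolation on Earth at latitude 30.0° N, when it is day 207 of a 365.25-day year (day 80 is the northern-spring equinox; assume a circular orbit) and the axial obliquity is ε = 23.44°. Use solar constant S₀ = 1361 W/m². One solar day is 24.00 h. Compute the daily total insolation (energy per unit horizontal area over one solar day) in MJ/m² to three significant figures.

Solar longitude: λ_s = 360° × (207 − 80)/365.25 = 125.175°.
sin δ = sin 23.44° × sin 125.175° = 0.32515, so δ = +18.975°.
cos H₀ = −tan(+30.0°) tan(+18.975°) = -0.1985, H₀ = 1.7706 rad.
Bracket: H₀ sin φ sin δ + cos φ cos δ sin H₀ = 1.7706×0.50000×0.32515 + 0.86603×0.94566×0.98010 = 0.287855 + 0.802672 = 1.090527.
Q̄ = (S₀/π) × [bracket] = (1361/π) × 1.090527 = 472.44 W/m².
Daily total = Q̄ × 24.00 h × 3600 s/h = 472.44 × 24.00 × 3600 / 10⁶ = 40.82 MJ/m².

40.8 MJ/m²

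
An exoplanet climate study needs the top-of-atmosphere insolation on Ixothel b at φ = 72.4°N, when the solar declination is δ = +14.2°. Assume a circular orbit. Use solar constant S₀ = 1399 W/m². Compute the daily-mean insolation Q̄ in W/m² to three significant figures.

Q̄ ≈ 338 W/m²

cos H₀ = −tan(+72.4°) tan(+14.200°) = -0.7977, H₀ = 2.4942 rad.
Bracket: H₀ sin φ sin δ + cos φ cos δ sin H₀ = 2.4942×0.95319×0.24531 + 0.30237×0.96945×0.60308 = 0.583211 + 0.176782 = 0.759993.
Q̄ = (S₀/π) × [bracket] = (1399/π) × 0.759993 = 338.4 W/m².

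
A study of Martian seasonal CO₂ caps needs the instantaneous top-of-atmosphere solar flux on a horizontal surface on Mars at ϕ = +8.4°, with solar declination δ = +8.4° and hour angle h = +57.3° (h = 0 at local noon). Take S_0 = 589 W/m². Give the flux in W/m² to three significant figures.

324 W/m²

cos θ_z = sin ϕ sin δ + cos ϕ cos δ cos h = 0.021340 + 0.528711 = 0.550051.
Flux = S_0 · cos θ_z = 589 × 0.550051 = 324.0 W/m².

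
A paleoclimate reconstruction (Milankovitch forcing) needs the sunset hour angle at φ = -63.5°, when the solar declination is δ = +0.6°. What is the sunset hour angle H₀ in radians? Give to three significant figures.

H₀ = 1.55 rad

cos H₀ = −tan φ · tan δ = −tan(-63.5°) × tan(+0.600°) = 0.0210, so H₀ = 1.5498 rad = 88.80°.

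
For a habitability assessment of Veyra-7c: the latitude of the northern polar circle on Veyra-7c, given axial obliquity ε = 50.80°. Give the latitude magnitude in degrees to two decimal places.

39.20°

The polar circle is the lowest latitude that experiences at least one full rotation of continuous daylight at the northern-summer solstice; it lies at |φ| = 90° − ε = 90° − 50.80° = 39.20°.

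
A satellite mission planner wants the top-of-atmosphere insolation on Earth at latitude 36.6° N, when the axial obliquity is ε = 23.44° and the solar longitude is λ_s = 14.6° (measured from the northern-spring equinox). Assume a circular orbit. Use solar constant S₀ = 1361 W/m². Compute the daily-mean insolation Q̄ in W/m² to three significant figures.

Solar declination: sin δ = sin ε · sin λ_s = sin 23.44° × sin 14.6° = 0.10027, so δ = +5.755°.
cos H₀ = −tan(+36.6°) tan(+5.755°) = -0.0748, H₀ = 1.6457 rad.
Bracket: H₀ sin φ sin δ + cos φ cos δ sin H₀ = 1.6457×0.59622×0.10027 + 0.80282×0.99496×0.99720 = 0.098385 + 0.796537 = 0.894922.
Q̄ = (S₀/π) × [bracket] = (1361/π) × 0.894922 = 387.7 W/m².

Q̄ ≈ 388 W/m²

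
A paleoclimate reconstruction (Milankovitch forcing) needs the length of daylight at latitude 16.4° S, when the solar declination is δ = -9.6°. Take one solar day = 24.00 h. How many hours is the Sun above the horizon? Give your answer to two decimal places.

cos H₀ = −tan φ · tan δ = −tan(-16.4°) × tan(-9.600°) = -0.0498, so H₀ = 1.6206 rad = 92.85°.
Daylight = 2H₀/(2π) × 24.00 h = (1.6206/π) × 24.00 = 12.38 h.

12.38 h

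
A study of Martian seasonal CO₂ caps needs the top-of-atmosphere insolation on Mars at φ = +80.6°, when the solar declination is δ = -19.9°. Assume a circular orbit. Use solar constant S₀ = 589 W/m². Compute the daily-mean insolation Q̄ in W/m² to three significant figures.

cos H₀ = −tan(+80.6°) tan(-19.900°) = 2.1866 ≥ 1 ⇒ polar night, H₀ = 0 and Q̄ = 0.

Q̄ ≈ 0.00 W/m²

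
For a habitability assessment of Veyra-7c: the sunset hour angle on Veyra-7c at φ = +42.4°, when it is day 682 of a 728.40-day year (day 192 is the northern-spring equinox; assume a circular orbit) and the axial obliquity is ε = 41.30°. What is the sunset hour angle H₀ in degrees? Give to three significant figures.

H₀ = 49.0°

Solar longitude: λ_s = 360° × (682 − 192)/728.40 = 242.175°.
sin δ = sin 41.30° × sin 242.175° = -0.58369, so δ = -35.710°.
cos H₀ = −tan φ · tan δ = −tan(+42.4°) × tan(-35.710°) = 0.6564, so H₀ = 0.8548 rad = 48.97°.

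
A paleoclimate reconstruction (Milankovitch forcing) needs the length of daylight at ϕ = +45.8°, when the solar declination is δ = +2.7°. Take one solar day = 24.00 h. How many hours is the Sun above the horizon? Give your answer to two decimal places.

12.37 h

cos h₀ = −tan ϕ · tan δ = −tan(+45.8°) × tan(+2.700°) = -0.0485, so h₀ = 1.6193 rad = 92.78°.
Daylight = 2h₀/(2π) × 24.00 h = (1.6193/π) × 24.00 = 12.37 h.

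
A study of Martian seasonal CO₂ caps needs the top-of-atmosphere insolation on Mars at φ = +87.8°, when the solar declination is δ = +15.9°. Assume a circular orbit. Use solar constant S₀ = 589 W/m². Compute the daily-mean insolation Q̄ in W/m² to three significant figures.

cos H₀ = −tan(+87.8°) tan(+15.900°) = -7.4151 ≤ −1 ⇒ polar day, H₀ = π.
Bracket: H₀ sin φ sin δ + cos φ cos δ sin H₀ = 3.1416×0.99926×0.27396 + 0.03839×0.96174×0.00000 = 0.860036 + 0.000000 = 0.860036.
Q̄ = (S₀/π) × [bracket] = (589/π) × 0.860036 = 161.2 W/m².

Q̄ ≈ 161 W/m²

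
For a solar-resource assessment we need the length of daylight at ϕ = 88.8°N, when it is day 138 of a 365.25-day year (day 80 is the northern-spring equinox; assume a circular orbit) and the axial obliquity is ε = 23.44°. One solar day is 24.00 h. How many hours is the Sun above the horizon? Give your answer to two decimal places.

Solar longitude: L_s = 360° × (138 − 80)/365.25 = 57.166°.
sin δ = sin 23.44° × sin 57.166° = 0.33424, so δ = +19.526°.
Sunrise equation: cos h₀ = −tan ϕ · tan δ = -16.9302 ≤ −1, so the Sun never sets (polar day) and h₀ = π.
Daylight = 2h₀/(2π) × 24.00 h = (3.1416/π) × 24.00 = 24.00 h.

24.00 h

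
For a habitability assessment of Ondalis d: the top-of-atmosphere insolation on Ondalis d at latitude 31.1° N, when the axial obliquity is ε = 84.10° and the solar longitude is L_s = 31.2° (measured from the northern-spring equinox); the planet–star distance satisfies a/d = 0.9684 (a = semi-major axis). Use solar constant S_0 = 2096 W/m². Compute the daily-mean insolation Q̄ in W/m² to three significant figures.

Solar declination: sin δ = sin ε · sin L_s = sin 84.10° × sin 31.2° = 0.51528, so δ = +31.016°.
cos h₀ = −tan(+31.1°) tan(+31.016°) = -0.3627, h₀ = 1.9420 rad.
Bracket: h₀ sin ϕ sin δ + cos ϕ cos δ sin h₀ = 1.9420×0.51653×0.51528 + 0.85627×0.85702×0.93191 = 0.516878 + 0.683873 = 1.200751.
Inverse-square distance factor (a/d)² = 0.9684² = 0.937799.
Q̄ = (S_0/π) × 0.937799 × [bracket] = (2096/π) × 0.937799 × 1.200751 = 751.3 W/m².

Q̄ ≈ 751 W/m²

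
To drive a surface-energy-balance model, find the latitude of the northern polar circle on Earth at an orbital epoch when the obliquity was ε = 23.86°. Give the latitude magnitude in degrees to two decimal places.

66.14°

The polar circle is the lowest latitude that experiences at least one full rotation of continuous daylight at the northern-summer solstice; it lies at |ϕ| = 90° − ε = 90° − 23.86° = 66.14°.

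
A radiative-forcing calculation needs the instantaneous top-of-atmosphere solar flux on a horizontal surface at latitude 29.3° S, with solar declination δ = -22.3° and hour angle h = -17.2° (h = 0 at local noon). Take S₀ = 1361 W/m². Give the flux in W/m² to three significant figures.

cos θ_z = sin φ sin δ + cos φ cos δ cos h = 0.185699 + 0.770763 = 0.956462.
Flux = S₀ · cos θ_z = 1361 × 0.956462 = 1302 W/m².

1.30e+03 W/m²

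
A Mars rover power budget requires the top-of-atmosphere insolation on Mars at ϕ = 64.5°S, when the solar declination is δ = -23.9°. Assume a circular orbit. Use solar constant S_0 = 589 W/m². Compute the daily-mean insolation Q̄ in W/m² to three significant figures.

Q̄ ≈ 217 W/m²

cos h₀ = −tan(-64.5°) tan(-23.900°) = -0.9291, h₀ = 2.7627 rad.
Bracket: h₀ sin ϕ sin δ + cos ϕ cos δ sin h₀ = 2.7627×-0.90259×-0.40514 + 0.43051×0.91425×0.36993 = 1.010251 + 0.145602 = 1.155853.
Q̄ = (S_0/π) × [bracket] = (589/π) × 1.155853 = 216.7 W/m².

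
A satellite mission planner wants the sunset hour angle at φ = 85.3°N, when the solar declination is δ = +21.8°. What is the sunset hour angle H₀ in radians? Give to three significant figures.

H₀ = 3.14 rad

Sunrise equation: cos H₀ = −tan φ · tan δ = -4.8649 ≤ −1, so the Sun never sets (polar day) and H₀ = π.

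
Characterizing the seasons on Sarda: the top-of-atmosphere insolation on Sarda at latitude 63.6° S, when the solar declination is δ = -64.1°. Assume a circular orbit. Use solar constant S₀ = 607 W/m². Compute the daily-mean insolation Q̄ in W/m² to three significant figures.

cos H₀ = −tan(-63.6°) tan(-64.100°) = -4.1487 ≤ −1 ⇒ polar day, H₀ = π.
Bracket: H₀ sin φ sin δ + cos φ cos δ sin H₀ = 3.1416×-0.89571×-0.89956 + 0.44464×0.43680×0.00000 = 2.531328 + 0.000000 = 2.531328.
Q̄ = (S₀/π) × [bracket] = (607/π) × 2.531328 = 489.1 W/m².

Q̄ ≈ 489 W/m²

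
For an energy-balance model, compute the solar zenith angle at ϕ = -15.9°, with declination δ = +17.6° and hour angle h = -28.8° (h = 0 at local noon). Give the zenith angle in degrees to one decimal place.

θ_z = 43.9°

cos θ_z = sin ϕ sin δ + cos ϕ cos δ cos h = -0.082837 + 0.803330 = 0.720493.
θ_z = arccos(0.720493) = 43.9°.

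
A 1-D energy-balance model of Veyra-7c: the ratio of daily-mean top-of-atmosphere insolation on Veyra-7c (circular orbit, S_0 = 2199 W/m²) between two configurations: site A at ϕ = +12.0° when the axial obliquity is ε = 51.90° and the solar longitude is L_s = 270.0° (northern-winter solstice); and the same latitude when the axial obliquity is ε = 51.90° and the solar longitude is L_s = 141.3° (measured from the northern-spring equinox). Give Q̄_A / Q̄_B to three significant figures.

— Configuration A (ϕ=+12.0°):
Solar declination: sin δ = sin ε · sin L_s = sin 51.90° × sin 270.0° = -0.78694, so δ = -51.900°.
cos h₀ = −tan(+12.0°) tan(-51.900°) = 0.2711, h₀ = 1.2963 rad.
Bracket: h₀ sin ϕ sin δ + cos ϕ cos δ sin h₀ = 1.2963×0.20791×-0.78694 + 0.97815×0.61704×0.96256 = -0.212091 + 0.580960 = 0.368869.
Q̄ = (S_0/π) × [bracket] = (2199/π) × 0.368869 = 258.19 W/m².
— Configuration B (ϕ=+12.0°):
Solar declination: sin δ = sin ε · sin L_s = sin 51.90° × sin 141.3° = 0.49203, so δ = +29.474°.
cos h₀ = −tan(+12.0°) tan(+29.474°) = -0.1201, h₀ = 1.6912 rad.
Bracket: h₀ sin ϕ sin δ + cos ϕ cos δ sin h₀ = 1.6912×0.20791×0.49203 + 0.97815×0.87058×0.99276 = 0.173006 + 0.845393 = 1.018399.
Q̄ = (S_0/π) × [bracket] = (2199/π) × 1.018399 = 712.84 W/m².
Ratio Q̄_A / Q̄_B = 258.19 / 712.84 = 0.3622.

Q̄_A / Q̄_B ≈ 0.362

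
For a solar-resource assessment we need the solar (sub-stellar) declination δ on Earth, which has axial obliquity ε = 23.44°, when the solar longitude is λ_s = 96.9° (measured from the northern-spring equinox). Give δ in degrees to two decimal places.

sin δ = sin ε · sin λ_s = sin 23.44° × sin 96.9° = 0.394907.
δ = arcsin(0.394907) = +23.26°.

δ = +23.26°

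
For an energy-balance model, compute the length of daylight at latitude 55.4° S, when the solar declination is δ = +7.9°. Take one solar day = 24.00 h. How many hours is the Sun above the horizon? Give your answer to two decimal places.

10.45 h

cos h₀ = −tan ϕ · tan δ = −tan(-55.4°) × tan(+7.900°) = 0.2011, so h₀ = 1.3683 rad = 78.40°.
Daylight = 2h₀/(2π) × 24.00 h = (1.3683/π) × 24.00 = 10.45 h.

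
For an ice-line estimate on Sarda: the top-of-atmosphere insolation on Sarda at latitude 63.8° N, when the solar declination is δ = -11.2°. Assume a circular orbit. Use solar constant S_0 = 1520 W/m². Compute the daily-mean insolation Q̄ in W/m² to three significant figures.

cos h₀ = −tan(+63.8°) tan(-11.200°) = 0.4024, h₀ = 1.1567 rad.
Bracket: h₀ sin ϕ sin δ + cos ϕ cos δ sin h₀ = 1.1567×0.89726×-0.19423 + 0.44151×0.98096×0.91546 = -0.201584 + 0.396489 = 0.194905.
Q̄ = (S_0/π) × [bracket] = (1520/π) × 0.194905 = 94.30 W/m².

Q̄ ≈ 94.3 W/m²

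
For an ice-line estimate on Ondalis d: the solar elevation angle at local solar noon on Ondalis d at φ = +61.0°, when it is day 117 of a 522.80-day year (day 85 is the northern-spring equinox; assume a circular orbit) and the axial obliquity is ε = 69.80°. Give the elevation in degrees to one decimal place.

49.6°

Solar longitude: λ_s = 360° × (117 − 85)/522.80 = 22.035°.
sin δ = sin 69.80° × sin 22.035° = 0.35210, so δ = +20.616°.
At local noon the hour angle is zero, so the zenith angle equals |φ − δ| = |+61.0° − (+20.616°)| = 40.384°.
Elevation = 90° − 40.384° = 49.6°.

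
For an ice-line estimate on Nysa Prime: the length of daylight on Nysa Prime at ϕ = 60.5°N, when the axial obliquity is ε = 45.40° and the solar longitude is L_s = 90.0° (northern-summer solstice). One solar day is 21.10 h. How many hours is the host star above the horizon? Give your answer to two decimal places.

Solar declination: sin δ = sin ε · sin L_s = sin 45.40° × sin 90.0° = 0.71203, so δ = +45.400°.
Sunrise equation: cos h₀ = −tan ϕ · tan δ = -1.7923 ≤ −1, so the host star never sets (polar day) and h₀ = π.
Daylight = 2h₀/(2π) × 21.10 h = (3.1416/π) × 21.10 = 21.10 h.

21.10 h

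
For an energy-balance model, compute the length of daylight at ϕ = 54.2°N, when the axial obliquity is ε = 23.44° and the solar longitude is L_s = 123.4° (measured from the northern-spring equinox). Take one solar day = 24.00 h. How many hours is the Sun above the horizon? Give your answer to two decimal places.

Solar declination: sin δ = sin ε · sin L_s = sin 23.44° × sin 123.4° = 0.33209, so δ = +19.396°.
cos h₀ = −tan ϕ · tan δ = −tan(+54.2°) × tan(+19.396°) = -0.4882, so h₀ = 2.0808 rad = 119.22°.
Daylight = 2h₀/(2π) × 24.00 h = (2.0808/π) × 24.00 = 15.90 h.

15.90 h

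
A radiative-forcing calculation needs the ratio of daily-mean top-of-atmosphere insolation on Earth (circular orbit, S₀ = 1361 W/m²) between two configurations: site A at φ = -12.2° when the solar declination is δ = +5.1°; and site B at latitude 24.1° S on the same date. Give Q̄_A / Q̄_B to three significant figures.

— Configuration A (φ=-12.2°):
cos H₀ = −tan(-12.2°) tan(+5.100°) = 0.0193, H₀ = 1.5515 rad.
Bracket: H₀ sin φ sin δ + cos φ cos δ sin H₀ = 1.5515×-0.21132×0.08889 + 0.97742×0.99604×0.99981 = -0.029144 + 0.973364 = 0.944220.
Q̄ = (S₀/π) × [bracket] = (1361/π) × 0.944220 = 409.05 W/m².
— Configuration B (φ=-24.1°):
cos H₀ = −tan(-24.1°) tan(+5.100°) = 0.0399, H₀ = 1.5309 rad.
Bracket: H₀ sin φ sin δ + cos φ cos δ sin H₀ = 1.5309×-0.40833×0.08889 + 0.91283×0.99604×0.99920 = -0.055566 + 0.908488 = 0.852922.
Q̄ = (S₀/π) × [bracket] = (1361/π) × 0.852922 = 369.50 W/m².
Ratio Q̄_A / Q̄_B = 409.05 / 369.50 = 1.107.

Q̄_A / Q̄_B ≈ 1.11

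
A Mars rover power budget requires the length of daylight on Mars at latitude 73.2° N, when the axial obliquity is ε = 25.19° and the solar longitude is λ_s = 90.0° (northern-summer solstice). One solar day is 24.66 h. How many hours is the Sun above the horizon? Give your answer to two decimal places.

24.66 h

Solar declination: sin δ = sin ε · sin λ_s = sin 25.19° × sin 90.0° = 0.42562, so δ = +25.190°.
Sunrise equation: cos H₀ = −tan φ · tan δ = -1.5579 ≤ −1, so the Sun never sets (polar day) and H₀ = π.
Daylight = 2H₀/(2π) × 24.66 h = (3.1416/π) × 24.66 = 24.66 h.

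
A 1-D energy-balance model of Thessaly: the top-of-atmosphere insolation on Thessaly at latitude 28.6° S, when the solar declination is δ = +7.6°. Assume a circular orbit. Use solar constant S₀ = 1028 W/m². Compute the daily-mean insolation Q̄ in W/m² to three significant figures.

Q̄ ≈ 253 W/m²

cos H₀ = −tan(-28.6°) tan(+7.600°) = 0.0727, H₀ = 1.4980 rad.
Bracket: H₀ sin φ sin δ + cos φ cos δ sin H₀ = 1.4980×-0.47869×0.13226 + 0.87798×0.99122×0.99735 = -0.094841 + 0.867965 = 0.773124.
Q̄ = (S₀/π) × [bracket] = (1028/π) × 0.773124 = 253.0 W/m².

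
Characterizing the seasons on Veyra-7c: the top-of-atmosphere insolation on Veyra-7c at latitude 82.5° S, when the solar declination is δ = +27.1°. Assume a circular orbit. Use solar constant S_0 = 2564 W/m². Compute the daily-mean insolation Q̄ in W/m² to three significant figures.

Q̄ ≈ 0.00 W/m²

cos h₀ = −tan(-82.5°) tan(+27.100°) = 3.8869 ≥ 1 ⇒ polar night, h₀ = 0 and Q̄ = 0.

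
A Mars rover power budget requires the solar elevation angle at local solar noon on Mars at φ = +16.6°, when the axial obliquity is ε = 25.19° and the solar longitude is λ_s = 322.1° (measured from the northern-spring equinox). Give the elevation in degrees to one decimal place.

58.2°

Solar declination: sin δ = sin ε · sin λ_s = sin 25.19° × sin 322.1° = -0.26145, so δ = -15.156°.
At local noon the hour angle is zero, so the zenith angle equals |φ − δ| = |+16.6° − (-15.156°)| = 31.756°.
Elevation = 90° − 31.756° = 58.2°.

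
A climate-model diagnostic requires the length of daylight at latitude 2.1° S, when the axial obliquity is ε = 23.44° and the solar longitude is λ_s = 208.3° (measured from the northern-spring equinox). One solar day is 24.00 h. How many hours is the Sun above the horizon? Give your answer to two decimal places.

Solar declination: sin δ = sin ε · sin λ_s = sin 23.44° × sin 208.3° = -0.18859, so δ = -10.870°.
cos H₀ = −tan φ · tan δ = −tan(-2.1°) × tan(-10.870°) = -0.0070, so H₀ = 1.5778 rad = 90.40°.
Daylight = 2H₀/(2π) × 24.00 h = (1.5778/π) × 24.00 = 12.05 h.

12.05 h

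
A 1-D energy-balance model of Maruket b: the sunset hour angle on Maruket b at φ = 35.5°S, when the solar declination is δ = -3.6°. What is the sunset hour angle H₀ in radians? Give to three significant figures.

H₀ = 1.62 rad

cos H₀ = −tan φ · tan δ = −tan(-35.5°) × tan(-3.600°) = -0.0449, so H₀ = 1.6157 rad = 92.57°.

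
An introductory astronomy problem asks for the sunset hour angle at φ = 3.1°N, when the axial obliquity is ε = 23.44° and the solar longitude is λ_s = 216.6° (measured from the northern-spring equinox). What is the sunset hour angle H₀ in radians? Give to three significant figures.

Solar declination: sin δ = sin ε · sin λ_s = sin 23.44° × sin 216.6° = -0.23717, so δ = -13.720°.
cos H₀ = −tan φ · tan δ = −tan(+3.1°) × tan(-13.720°) = 0.0132, so H₀ = 1.5576 rad = 89.24°.

H₀ = 1.56 rad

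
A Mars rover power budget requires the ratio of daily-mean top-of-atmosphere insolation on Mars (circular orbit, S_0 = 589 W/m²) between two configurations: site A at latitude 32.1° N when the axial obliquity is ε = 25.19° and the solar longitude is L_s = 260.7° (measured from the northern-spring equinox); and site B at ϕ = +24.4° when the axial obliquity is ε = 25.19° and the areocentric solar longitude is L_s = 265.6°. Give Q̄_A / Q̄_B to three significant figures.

— Configuration A (ϕ=+32.1°):
Solar declination: sin δ = sin ε · sin L_s = sin 25.19° × sin 260.7° = -0.42003, so δ = -24.836°.
cos h₀ = −tan(+32.1°) tan(-24.836°) = 0.2903, h₀ = 1.2762 rad.
Bracket: h₀ sin ϕ sin δ + cos ϕ cos δ sin h₀ = 1.2762×0.53140×-0.42003 + 0.84712×0.90751×0.95693 = -0.284853 + 0.735659 = 0.450806.
Q̄ = (S_0/π) × [bracket] = (589/π) × 0.450806 = 84.519 W/m².
— Configuration B (ϕ=+24.4°):
sin δ = sin 25.19° × sin 265.6° = -0.42437, so δ = -25.111°.
cos h₀ = −tan(+24.4°) tan(-25.111°) = 0.2126, h₀ = 1.3566 rad.
Bracket: h₀ sin ϕ sin δ + cos ϕ cos δ sin h₀ = 1.3566×0.41310×-0.42437 + 0.91068×0.90549×0.97714 = -0.237822 + 0.805761 = 0.567939.
Q̄ = (S_0/π) × [bracket] = (589/π) × 0.567939 = 106.48 W/m².
Ratio Q̄_A / Q̄_B = 84.519 / 106.48 = 0.7938.

Q̄_A / Q̄_B ≈ 0.794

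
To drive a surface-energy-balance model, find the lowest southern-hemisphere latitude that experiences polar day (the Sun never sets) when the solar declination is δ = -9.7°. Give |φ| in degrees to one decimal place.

|φ| = 80.3°

Polar day requires cos H₀ = −tan φ tan δ ≤ −1, i.e. tan φ tan δ ≥ 1.
The boundary is |tan φ| · |tan δ| = 1, so |φ| = 90° − |δ| = 90° − 9.7° = 80.3° in the southern hemisphere.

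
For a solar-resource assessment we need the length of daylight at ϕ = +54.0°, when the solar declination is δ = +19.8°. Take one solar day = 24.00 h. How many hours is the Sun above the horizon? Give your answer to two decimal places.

15.96 h

cos h₀ = −tan ϕ · tan δ = −tan(+54.0°) × tan(+19.800°) = -0.4955, so h₀ = 2.0892 rad = 119.70°.
Daylight = 2h₀/(2π) × 24.00 h = (2.0892/π) × 24.00 = 15.96 h.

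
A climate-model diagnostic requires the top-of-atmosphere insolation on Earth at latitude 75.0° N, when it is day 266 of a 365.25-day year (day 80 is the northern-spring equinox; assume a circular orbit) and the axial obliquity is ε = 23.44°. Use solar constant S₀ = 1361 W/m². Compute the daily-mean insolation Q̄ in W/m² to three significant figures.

Solar longitude: λ_s = 360° × (266 − 80)/365.25 = 183.326°.
sin δ = sin 23.44° × sin 183.326° = -0.02308, so δ = -1.323°.
cos H₀ = −tan(+75.0°) tan(-1.323°) = 0.0862, H₀ = 1.4845 rad.
Bracket: H₀ sin φ sin δ + cos φ cos δ sin H₀ = 1.4845×0.96593×-0.02308 + 0.25882×0.99973×0.99628 = -0.033095 + 0.257788 = 0.224693.
Q̄ = (S₀/π) × [bracket] = (1361/π) × 0.224693 = 97.34 W/m².

Q̄ ≈ 97.3 W/m²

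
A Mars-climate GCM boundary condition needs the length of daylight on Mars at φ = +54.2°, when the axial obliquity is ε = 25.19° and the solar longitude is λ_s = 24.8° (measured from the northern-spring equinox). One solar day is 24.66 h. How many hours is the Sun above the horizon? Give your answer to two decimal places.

14.33 h

Solar declination: sin δ = sin ε · sin λ_s = sin 25.19° × sin 24.8° = 0.17853, so δ = +10.284°.
cos H₀ = −tan φ · tan δ = −tan(+54.2°) × tan(+10.284°) = -0.2516, so H₀ = 1.8251 rad = 104.57°.
Daylight = 2H₀/(2π) × 24.66 h = (1.8251/π) × 24.66 = 14.33 h.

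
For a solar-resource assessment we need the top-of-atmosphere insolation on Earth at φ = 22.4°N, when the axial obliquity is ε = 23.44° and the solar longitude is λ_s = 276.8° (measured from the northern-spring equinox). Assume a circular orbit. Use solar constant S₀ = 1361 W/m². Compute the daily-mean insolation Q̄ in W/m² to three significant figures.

Solar declination: sin δ = sin ε · sin λ_s = sin 23.44° × sin 276.8° = -0.39499, so δ = -23.265°.
cos H₀ = −tan(+22.4°) tan(-23.265°) = 0.1772, H₀ = 1.3926 rad.
Bracket: H₀ sin φ sin δ + cos φ cos δ sin H₀ = 1.3926×0.38107×-0.39499 + 0.92455×0.91869×0.98417 = -0.209613 + 0.835929 = 0.626316.
Q̄ = (S₀/π) × [bracket] = (1361/π) × 0.626316 = 271.3 W/m².

Q̄ ≈ 271 W/m²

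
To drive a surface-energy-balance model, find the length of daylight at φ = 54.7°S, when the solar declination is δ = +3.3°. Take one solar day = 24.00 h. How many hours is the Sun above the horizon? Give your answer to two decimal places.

cos H₀ = −tan φ · tan δ = −tan(-54.7°) × tan(+3.300°) = 0.0814, so H₀ = 1.4893 rad = 85.33°.
Daylight = 2H₀/(2π) × 24.00 h = (1.4893/π) × 24.00 = 11.38 h.

11.38 h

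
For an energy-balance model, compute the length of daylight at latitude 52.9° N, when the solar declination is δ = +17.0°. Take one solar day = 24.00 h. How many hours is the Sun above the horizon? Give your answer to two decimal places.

15.18 h

cos H₀ = −tan φ · tan δ = −tan(+52.9°) × tan(+17.000°) = -0.4042, so H₀ = 1.9870 rad = 113.84°.
Daylight = 2H₀/(2π) × 24.00 h = (1.9870/π) × 24.00 = 15.18 h.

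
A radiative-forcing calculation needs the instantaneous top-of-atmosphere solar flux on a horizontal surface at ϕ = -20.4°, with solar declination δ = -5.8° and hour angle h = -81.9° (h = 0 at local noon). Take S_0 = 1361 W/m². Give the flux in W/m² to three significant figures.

cos θ_z = sin ϕ sin δ + cos ϕ cos δ cos h = 0.035225 + 0.131388 = 0.166613.
Flux = S_0 · cos θ_z = 1361 × 0.166613 = 226.8 W/m².

227 W/m²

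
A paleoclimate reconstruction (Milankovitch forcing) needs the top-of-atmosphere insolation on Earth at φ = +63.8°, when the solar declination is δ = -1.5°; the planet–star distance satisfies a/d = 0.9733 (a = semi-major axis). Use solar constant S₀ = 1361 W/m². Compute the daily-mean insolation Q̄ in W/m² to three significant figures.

cos H₀ = −tan(+63.8°) tan(-1.500°) = 0.0532, H₀ = 1.5176 rad.
Bracket: H₀ sin φ sin δ + cos φ cos δ sin H₀ = 1.5176×0.89726×-0.02618 + 0.44151×0.99966×0.99858 = -0.035649 + 0.440733 = 0.405084.
Inverse-square distance factor (a/d)² = 0.9733² = 0.947313.
Q̄ = (S₀/π) × 0.947313 × [bracket] = (1361/π) × 0.947313 × 0.405084 = 166.2 W/m².

Q̄ ≈ 166 W/m²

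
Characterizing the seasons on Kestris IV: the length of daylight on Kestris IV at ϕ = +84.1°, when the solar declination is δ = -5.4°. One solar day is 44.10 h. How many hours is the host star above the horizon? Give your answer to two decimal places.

5.84 h

cos h₀ = −tan ϕ · tan δ = −tan(+84.1°) × tan(-5.400°) = 0.9147, so h₀ = 0.4160 rad = 23.83°.
Daylight = 2h₀/(2π) × 44.10 h = (0.4160/π) × 44.10 = 5.84 h.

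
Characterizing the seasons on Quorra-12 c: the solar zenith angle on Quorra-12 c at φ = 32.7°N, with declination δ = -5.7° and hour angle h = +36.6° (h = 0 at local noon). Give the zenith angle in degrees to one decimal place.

θ_z = 51.8°

cos θ_z = sin φ sin δ + cos φ cos δ cos h = -0.053657 + 0.672239 = 0.618582.
θ_z = arccos(0.618582) = 51.8°.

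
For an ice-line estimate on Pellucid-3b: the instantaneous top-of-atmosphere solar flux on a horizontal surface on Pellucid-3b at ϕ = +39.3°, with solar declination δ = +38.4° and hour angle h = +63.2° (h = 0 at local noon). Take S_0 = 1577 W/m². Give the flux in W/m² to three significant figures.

1.05e+03 W/m²

cos θ_z = sin ϕ sin δ + cos ϕ cos δ cos h = 0.393423 + 0.273436 = 0.666859.
Flux = S_0 · cos θ_z = 1577 × 0.666859 = 1052 W/m².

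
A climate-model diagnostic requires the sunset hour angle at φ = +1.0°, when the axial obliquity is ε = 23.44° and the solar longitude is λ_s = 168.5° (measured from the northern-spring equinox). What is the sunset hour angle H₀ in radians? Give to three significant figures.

H₀ = 1.57 rad

Solar declination: sin δ = sin ε · sin λ_s = sin 23.44° × sin 168.5° = 0.07931, so δ = +4.549°.
cos H₀ = −tan φ · tan δ = −tan(+1.0°) × tan(+4.549°) = -0.0014, so H₀ = 1.5722 rad = 90.08°.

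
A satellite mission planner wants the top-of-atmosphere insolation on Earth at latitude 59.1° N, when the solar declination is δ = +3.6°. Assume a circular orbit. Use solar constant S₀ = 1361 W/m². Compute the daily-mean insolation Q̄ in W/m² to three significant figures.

Q̄ ≈ 260 W/m²

cos H₀ = −tan(+59.1°) tan(+3.600°) = -0.1051, H₀ = 1.6761 rad.
Bracket: H₀ sin φ sin δ + cos φ cos δ sin H₀ = 1.6761×0.85806×0.06279 + 0.51354×0.99803×0.99446 = 0.090304 + 0.509689 = 0.599993.
Q̄ = (S₀/π) × [bracket] = (1361/π) × 0.599993 = 259.9 W/m².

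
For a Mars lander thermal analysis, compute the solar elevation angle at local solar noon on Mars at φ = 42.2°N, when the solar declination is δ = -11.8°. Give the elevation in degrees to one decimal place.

36.0°

At local noon the hour angle is zero, so the zenith angle equals |φ − δ| = |+42.2° − (-11.800°)| = 54.000°.
Elevation = 90° − 54.000° = 36.0°.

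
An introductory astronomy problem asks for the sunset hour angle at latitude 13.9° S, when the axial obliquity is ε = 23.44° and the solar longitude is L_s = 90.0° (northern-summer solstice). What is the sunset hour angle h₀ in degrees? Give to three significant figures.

h₀ = 83.8°

Solar declination: sin δ = sin ε · sin L_s = sin 23.44° × sin 90.0° = 0.39779, so δ = +23.440°.
cos h₀ = −tan ϕ · tan δ = −tan(-13.9°) × tan(+23.440°) = 0.1073, so h₀ = 1.4633 rad = 83.84°.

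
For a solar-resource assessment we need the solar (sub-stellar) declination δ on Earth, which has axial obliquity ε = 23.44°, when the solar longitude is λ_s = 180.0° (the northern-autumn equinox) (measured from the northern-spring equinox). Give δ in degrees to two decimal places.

sin δ = sin ε · sin λ_s = sin 23.44° × sin 180.0° = 0.000000.
δ = arcsin(0.000000) = +0.00°.

δ = +0.00°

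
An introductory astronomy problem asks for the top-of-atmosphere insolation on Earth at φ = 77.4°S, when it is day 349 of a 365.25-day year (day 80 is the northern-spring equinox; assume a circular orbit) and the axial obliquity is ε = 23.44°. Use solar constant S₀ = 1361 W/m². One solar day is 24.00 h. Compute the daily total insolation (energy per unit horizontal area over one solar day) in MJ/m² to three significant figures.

45.5 MJ/m²

Solar longitude: λ_s = 360° × (349 − 80)/365.25 = 265.133°.
sin δ = sin 23.44° × sin 265.133° = -0.39635, so δ = -23.350°.
cos H₀ = −tan(-77.4°) tan(-23.350°) = -1.9314 ≤ −1 ⇒ polar day, H₀ = π.
Bracket: H₀ sin φ sin δ + cos φ cos δ sin H₀ = 3.1416×-0.97592×-0.39635 + 0.21814×0.91810×0.00000 = 1.215189 + 0.000000 = 1.215189.
Q̄ = (S₀/π) × [bracket] = (1361/π) × 1.215189 = 526.44 W/m².
Daily total = Q̄ × 24.00 h × 3600 s/h = 526.44 × 24.00 × 3600 / 10⁶ = 45.48 MJ/m².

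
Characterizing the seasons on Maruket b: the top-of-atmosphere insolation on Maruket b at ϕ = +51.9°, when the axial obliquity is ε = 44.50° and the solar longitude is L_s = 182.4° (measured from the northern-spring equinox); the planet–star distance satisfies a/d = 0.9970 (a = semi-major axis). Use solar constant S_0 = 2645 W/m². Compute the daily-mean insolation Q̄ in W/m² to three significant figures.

Q̄ ≈ 486 W/m²

Solar declination: sin δ = sin ε · sin L_s = sin 44.50° × sin 182.4° = -0.02935, so δ = -1.682°.
cos h₀ = −tan(+51.9°) tan(-1.682°) = 0.0374, h₀ = 1.5333 rad.
Bracket: h₀ sin ϕ sin δ + cos ϕ cos δ sin h₀ = 1.5333×0.78694×-0.02935 + 0.61704×0.99957×0.99930 = -0.035414 + 0.616343 = 0.580929.
Inverse-square distance factor (a/d)² = 0.9970² = 0.994009.
Q̄ = (S_0/π) × 0.994009 × [bracket] = (2645/π) × 0.994009 × 0.580929 = 486.2 W/m².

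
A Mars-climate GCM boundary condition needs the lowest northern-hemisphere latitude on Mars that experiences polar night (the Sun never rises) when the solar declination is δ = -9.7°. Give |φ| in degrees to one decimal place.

Polar night requires cos H₀ = −tan φ tan δ ≥ 1, i.e. tan φ tan δ ≤ −1.
The boundary is |tan φ| · |tan δ| = 1, so |φ| = 90° − |δ| = 90° − 9.7° = 80.3° in the northern hemisphere.

|φ| = 80.3°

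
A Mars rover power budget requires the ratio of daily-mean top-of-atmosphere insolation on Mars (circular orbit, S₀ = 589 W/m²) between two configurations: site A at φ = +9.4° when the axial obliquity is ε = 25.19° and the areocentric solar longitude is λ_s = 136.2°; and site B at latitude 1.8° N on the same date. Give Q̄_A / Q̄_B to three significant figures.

Q̄_A / Q̄_B ≈ 1.05

— Configuration A (φ=+9.4°):
sin δ = sin 25.19° × sin 136.2° = 0.29459, so δ = +17.133°.
cos H₀ = −tan(+9.4°) tan(+17.133°) = -0.0510, H₀ = 1.6219 rad.
Bracket: H₀ sin φ sin δ + cos φ cos δ sin H₀ = 1.6219×0.16333×0.29459 + 0.98657×0.95562×0.99870 = 0.078038 + 0.941560 = 1.019598.
Q̄ = (S₀/π) × [bracket] = (589/π) × 1.019598 = 191.16 W/m².
— Configuration B (φ=+1.8°):
cos H₀ = −tan(+1.8°) tan(+17.133°) = -0.0097, H₀ = 1.5805 rad.
Bracket: H₀ sin φ sin δ + cos φ cos δ sin H₀ = 1.5805×0.03141×0.29459 + 0.99951×0.95562×0.99995 = 0.014624 + 0.955104 = 0.969728.
Q̄ = (S₀/π) × [bracket] = (589/π) × 0.969728 = 181.81 W/m².
Ratio Q̄_A / Q̄_B = 191.16 / 181.81 = 1.051.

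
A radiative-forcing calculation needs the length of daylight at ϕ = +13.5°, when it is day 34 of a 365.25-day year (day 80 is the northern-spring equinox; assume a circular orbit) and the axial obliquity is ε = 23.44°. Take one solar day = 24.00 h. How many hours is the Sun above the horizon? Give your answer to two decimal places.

Solar longitude: L_s = 360° × (34 − 80)/365.25 = -45.339°, i.e. -45.339° + 360° = 314.661°.
sin δ = sin 23.44° × sin 314.661° = -0.28294, so δ = -16.436°.
cos h₀ = −tan ϕ · tan δ = −tan(+13.5°) × tan(-16.436°) = 0.0708, so h₀ = 1.4999 rad = 85.94°.
Daylight = 2h₀/(2π) × 24.00 h = (1.4999/π) × 24.00 = 11.46 h.

11.46 h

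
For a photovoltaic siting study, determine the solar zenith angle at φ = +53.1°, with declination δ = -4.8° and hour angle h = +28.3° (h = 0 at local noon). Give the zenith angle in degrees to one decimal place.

θ_z = 62.6°

cos θ_z = sin φ sin δ + cos φ cos δ cos h = -0.066916 + 0.526802 = 0.459886.
θ_z = arccos(0.459886) = 62.6°.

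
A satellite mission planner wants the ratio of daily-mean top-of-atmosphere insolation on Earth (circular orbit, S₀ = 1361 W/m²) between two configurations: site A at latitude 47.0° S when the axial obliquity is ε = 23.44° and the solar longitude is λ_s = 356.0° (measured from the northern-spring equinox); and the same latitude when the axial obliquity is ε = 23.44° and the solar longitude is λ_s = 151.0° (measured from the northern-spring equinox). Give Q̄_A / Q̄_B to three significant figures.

Q̄_A / Q̄_B ≈ 1.54

— Configuration A (φ=-47.0°):
Solar declination: sin δ = sin ε · sin λ_s = sin 23.44° × sin 356.0° = -0.02775, so δ = -1.590°.
cos H₀ = −tan(-47.0°) tan(-1.590°) = -0.0298, H₀ = 1.6006 rad.
Bracket: H₀ sin φ sin δ + cos φ cos δ sin H₀ = 1.6006×-0.73135×-0.02775 + 0.68200×0.99961×0.99956 = 0.032484 + 0.681434 = 0.713918.
Q̄ = (S₀/π) × [bracket] = (1361/π) × 0.713918 = 309.28 W/m².
— Configuration B (φ=-47.0°):
Solar declination: sin δ = sin ε · sin λ_s = sin 23.44° × sin 151.0° = 0.19285, so δ = +11.119°.
cos H₀ = −tan(-47.0°) tan(+11.119°) = 0.2108, H₀ = 1.3584 rad.
Bracket: H₀ sin φ sin δ + cos φ cos δ sin H₀ = 1.3584×-0.73135×0.19285 + 0.68200×0.98123×0.97754 = -0.191590 + 0.654169 = 0.462579.
Q̄ = (S₀/π) × [bracket] = (1361/π) × 0.462579 = 200.40 W/m².
Ratio Q̄_A / Q̄_B = 309.28 / 200.40 = 1.543.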